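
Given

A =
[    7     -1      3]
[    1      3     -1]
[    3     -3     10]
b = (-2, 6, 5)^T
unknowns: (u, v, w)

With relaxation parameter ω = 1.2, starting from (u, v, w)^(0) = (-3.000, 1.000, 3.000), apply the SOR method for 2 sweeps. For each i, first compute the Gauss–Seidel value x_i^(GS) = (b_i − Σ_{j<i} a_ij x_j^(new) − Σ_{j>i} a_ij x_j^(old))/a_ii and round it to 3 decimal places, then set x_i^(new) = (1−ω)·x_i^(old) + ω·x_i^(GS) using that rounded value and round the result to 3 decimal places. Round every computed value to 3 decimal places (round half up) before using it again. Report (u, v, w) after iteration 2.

Iteration 1:
  u: GS value = (-2 - (-1)·1.000 - (3)·3.000) / (7) = -1.429;  u ← (1−ω)·-3.000 + ω·-1.429 = -1.115
  v: GS value = (6 - (1)·-1.115 - (-1)·3.000) / (3) = 3.372;  v ← (1−ω)·1.000 + ω·3.372 = 3.846
  w: GS value = (5 - (3)·-1.115 - (-3)·3.846) / (10) = 1.988;  w ← (1−ω)·3.000 + ω·1.988 = 1.786
Iteration 2:
  u: GS value = (-2 - (-1)·3.846 - (3)·1.786) / (7) = -0.502;  u ← (1−ω)·-1.115 + ω·-0.502 = -0.379
  v: GS value = (6 - (1)·-0.379 - (-1)·1.786) / (3) = 2.722;  v ← (1−ω)·3.846 + ω·2.722 = 2.497
  w: GS value = (5 - (3)·-0.379 - (-3)·2.497) / (10) = 1.363;  w ← (1−ω)·1.786 + ω·1.363 = 1.278

(-0.379, 2.497, 1.278)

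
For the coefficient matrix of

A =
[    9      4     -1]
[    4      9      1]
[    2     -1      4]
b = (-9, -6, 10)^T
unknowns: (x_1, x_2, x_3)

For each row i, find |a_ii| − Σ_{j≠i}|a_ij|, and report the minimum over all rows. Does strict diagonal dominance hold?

1

row 1: |9| − (4+1) = 4
row 2: |9| − (4+1) = 4
row 3: |4| − (2+1) = 1
minimum over rows = 1 → strictly diagonally dominant (convergence guaranteed)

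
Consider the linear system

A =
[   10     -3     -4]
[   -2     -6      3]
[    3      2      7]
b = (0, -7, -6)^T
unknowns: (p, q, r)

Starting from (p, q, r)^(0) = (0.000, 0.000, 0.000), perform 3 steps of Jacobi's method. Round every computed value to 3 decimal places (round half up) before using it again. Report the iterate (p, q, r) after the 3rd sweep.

Iteration 1:
  p = (0 - (-3)·0.000 - (-4)·0.000) / (10) = 0.000
  q = (-7 - (-2)·0.000 - (3)·0.000) / (-6) = 1.167
  r = (-6 - (3)·0.000 - (2)·0.000) / (7) = -0.857
Iteration 2:
  p = (0 - (-3)·1.167 - (-4)·-0.857) / (10) = 0.007
  q = (-7 - (-2)·0.000 - (3)·-0.857) / (-6) = 0.738
  r = (-6 - (3)·0.000 - (2)·1.167) / (7) = -1.191
Iteration 3:
  p = (0 - (-3)·0.738 - (-4)·-1.191) / (10) = -0.255
  q = (-7 - (-2)·0.007 - (3)·-1.191) / (-6) = 0.569
  r = (-6 - (3)·0.007 - (2)·0.738) / (7) = -1.071

(-0.255, 0.569, -1.071)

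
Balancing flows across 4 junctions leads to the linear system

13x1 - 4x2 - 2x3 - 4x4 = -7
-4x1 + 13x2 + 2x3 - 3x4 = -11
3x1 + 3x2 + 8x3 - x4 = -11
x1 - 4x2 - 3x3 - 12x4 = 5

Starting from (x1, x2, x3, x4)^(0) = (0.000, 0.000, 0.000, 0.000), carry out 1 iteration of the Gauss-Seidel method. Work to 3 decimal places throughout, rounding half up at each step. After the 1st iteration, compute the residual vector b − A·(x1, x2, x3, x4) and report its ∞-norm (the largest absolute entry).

Iteration 1:
  x1 = (-7 - (-4)·0.000 - (-2)·0.000 - (-4)·0.000) / (13) = -0.538
  x2 = (-11 - (-4)·-0.538 - (2)·0.000 - (-3)·0.000) / (13) = -1.012
  x3 = (-11 - (3)·-0.538 - (3)·-1.012 - (-1)·0.000) / (8) = -0.794
  x4 = (5 - (1)·-0.538 - (-4)·-1.012 - (-3)·-0.794) / (-12) = 0.074
Residual b − A·x = (-5.346, 1.814, 0.076, -0.004); ∞-norm = 5.346

5.346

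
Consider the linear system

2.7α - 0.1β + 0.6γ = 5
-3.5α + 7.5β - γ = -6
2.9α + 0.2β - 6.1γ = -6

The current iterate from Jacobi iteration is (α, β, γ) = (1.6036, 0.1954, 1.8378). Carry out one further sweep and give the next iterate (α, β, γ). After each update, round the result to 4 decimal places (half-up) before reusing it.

(1.4507, 0.1934, 1.7524)

One sweep:
  α = (5 - (-0.1)·0.1954 - (0.6)·1.8378) / (2.7) = 1.4507
  β = (-6 - (-3.5)·1.6036 - (-1)·1.8378) / (7.5) = 0.1934
  γ = (-6 - (2.9)·1.6036 - (0.2)·0.1954) / (-6.1) = 1.7524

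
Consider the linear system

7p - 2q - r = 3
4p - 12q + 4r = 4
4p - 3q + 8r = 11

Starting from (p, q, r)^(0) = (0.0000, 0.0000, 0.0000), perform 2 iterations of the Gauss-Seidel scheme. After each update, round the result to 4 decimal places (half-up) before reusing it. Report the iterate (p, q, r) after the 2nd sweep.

Iteration 1:
  p = (3 - (-2)·0.0000 - (-1)·0.0000) / (7) = 0.4286
  q = (4 - (4)·0.4286 - (4)·0.0000) / (-12) = -0.1905
  r = (11 - (4)·0.4286 - (-3)·-0.1905) / (8) = 1.0893
Iteration 2:
  p = (3 - (-2)·-0.1905 - (-1)·1.0893) / (7) = 0.5298
  q = (4 - (4)·0.5298 - (4)·1.0893) / (-12) = 0.2064
  r = (11 - (4)·0.5298 - (-3)·0.2064) / (8) = 1.1875

(0.5298, 0.2064, 1.1875)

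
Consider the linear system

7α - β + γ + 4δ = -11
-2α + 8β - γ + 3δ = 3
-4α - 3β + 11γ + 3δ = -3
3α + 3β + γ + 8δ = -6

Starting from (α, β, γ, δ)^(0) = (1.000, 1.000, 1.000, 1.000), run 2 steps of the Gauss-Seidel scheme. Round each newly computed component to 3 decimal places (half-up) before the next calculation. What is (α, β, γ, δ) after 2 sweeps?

Iteration 1:
  α = (-11 - (-1)·1.000 - (1)·1.000 - (4)·1.000) / (7) = -2.143
  β = (3 - (-2)·-2.143 - (-1)·1.000 - (3)·1.000) / (8) = -0.411
  γ = (-3 - (-4)·-2.143 - (-3)·-0.411 - (3)·1.000) / (11) = -1.437
  δ = (-6 - (3)·-2.143 - (3)·-0.411 - (1)·-1.437) / (8) = 0.387
Iteration 2:
  α = (-11 - (-1)·-0.411 - (1)·-1.437 - (4)·0.387) / (7) = -1.646
  β = (3 - (-2)·-1.646 - (-1)·-1.437 - (3)·0.387) / (8) = -0.361
  γ = (-3 - (-4)·-1.646 - (-3)·-0.361 - (3)·0.387) / (11) = -1.075
  δ = (-6 - (3)·-1.646 - (3)·-0.361 - (1)·-1.075) / (8) = 0.137

(-1.646, -0.361, -1.075, 0.137)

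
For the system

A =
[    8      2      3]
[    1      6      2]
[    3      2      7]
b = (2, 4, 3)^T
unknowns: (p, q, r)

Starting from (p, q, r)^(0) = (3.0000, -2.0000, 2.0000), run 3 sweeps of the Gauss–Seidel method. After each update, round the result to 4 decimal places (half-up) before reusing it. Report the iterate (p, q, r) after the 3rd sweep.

Iteration 1:
  p = (2 - (2)·-2.0000 - (3)·2.0000) / (8) = 0.0000
  q = (4 - (1)·0.0000 - (2)·2.0000) / (6) = 0.0000
  r = (3 - (3)·0.0000 - (2)·0.0000) / (7) = 0.4286
Iteration 2:
  p = (2 - (2)·0.0000 - (3)·0.4286) / (8) = 0.0893
  q = (4 - (1)·0.0893 - (2)·0.4286) / (6) = 0.5089
  r = (3 - (3)·0.0893 - (2)·0.5089) / (7) = 0.2449
Iteration 3:
  p = (2 - (2)·0.5089 - (3)·0.2449) / (8) = 0.0309
  q = (4 - (1)·0.0309 - (2)·0.2449) / (6) = 0.5799
  r = (3 - (3)·0.0309 - (2)·0.5799) / (7) = 0.2496

(0.0309, 0.5799, 0.2496)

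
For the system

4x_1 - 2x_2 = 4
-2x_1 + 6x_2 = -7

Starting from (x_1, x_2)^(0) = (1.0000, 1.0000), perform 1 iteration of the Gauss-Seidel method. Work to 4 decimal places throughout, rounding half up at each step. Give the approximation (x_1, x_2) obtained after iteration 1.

Iteration 1:
  x_1 = (4 - (-2)·1.0000) / (4) = 1.5000
  x_2 = (-7 - (-2)·1.5000) / (6) = -0.6667

(1.5000, -0.6667)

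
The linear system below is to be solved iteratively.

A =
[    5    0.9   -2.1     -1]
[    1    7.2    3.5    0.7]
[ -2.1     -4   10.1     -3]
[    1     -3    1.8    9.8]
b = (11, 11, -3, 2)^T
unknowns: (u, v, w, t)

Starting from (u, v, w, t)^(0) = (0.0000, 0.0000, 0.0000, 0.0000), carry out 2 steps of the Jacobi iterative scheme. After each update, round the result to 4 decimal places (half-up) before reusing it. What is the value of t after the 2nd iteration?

Iteration 1:
  u = (11 - (0.9)·0.0000 - (-2.1)·0.0000 - (-1)·0.0000) / (5) = 2.2000
  v = (11 - (1)·0.0000 - (3.5)·0.0000 - (0.7)·0.0000) / (7.2) = 1.5278
  w = (-3 - (-2.1)·0.0000 - (-4)·0.0000 - (-3)·0.0000) / (10.1) = -0.2970
  t = (2 - (1)·0.0000 - (-3)·0.0000 - (1.8)·0.0000) / (9.8) = 0.2041
Iteration 2:
  u = (11 - (0.9)·1.5278 - (-2.1)·-0.2970 - (-1)·0.2041) / (5) = 1.8411
  v = (11 - (1)·2.2000 - (3.5)·-0.2970 - (0.7)·0.2041) / (7.2) = 1.3468
  w = (-3 - (-2.1)·2.2000 - (-4)·1.5278 - (-3)·0.2041) / (10.1) = 0.8261
  t = (2 - (1)·2.2000 - (-3)·1.5278 - (1.8)·-0.2970) / (9.8) = 0.5018

0.5018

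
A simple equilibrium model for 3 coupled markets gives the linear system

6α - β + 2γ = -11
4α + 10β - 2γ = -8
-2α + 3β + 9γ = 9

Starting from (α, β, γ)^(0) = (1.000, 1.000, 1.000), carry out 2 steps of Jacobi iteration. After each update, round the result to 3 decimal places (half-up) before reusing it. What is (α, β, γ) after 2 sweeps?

(-2.296, 0.178, 0.889)

Iteration 1:
  α = (-11 - (-1)·1.000 - (2)·1.000) / (6) = -2.000
  β = (-8 - (4)·1.000 - (-2)·1.000) / (10) = -1.000
  γ = (9 - (-2)·1.000 - (3)·1.000) / (9) = 0.889
Iteration 2:
  α = (-11 - (-1)·-1.000 - (2)·0.889) / (6) = -2.296
  β = (-8 - (4)·-2.000 - (-2)·0.889) / (10) = 0.178
  γ = (9 - (-2)·-2.000 - (3)·-1.000) / (9) = 0.889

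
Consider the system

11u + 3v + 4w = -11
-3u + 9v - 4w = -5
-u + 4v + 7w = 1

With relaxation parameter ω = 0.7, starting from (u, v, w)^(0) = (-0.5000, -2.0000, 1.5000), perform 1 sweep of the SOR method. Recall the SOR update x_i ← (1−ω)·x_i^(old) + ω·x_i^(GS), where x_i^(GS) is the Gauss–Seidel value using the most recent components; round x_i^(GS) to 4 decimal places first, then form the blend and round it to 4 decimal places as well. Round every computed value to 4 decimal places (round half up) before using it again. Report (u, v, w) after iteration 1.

(-0.8500, -0.7205, 0.7532)

Iteration 1:
  u: GS value = (-11 - (3)·-2.0000 - (4)·1.5000) / (11) = -1.0000;  u ← (1−ω)·-0.5000 + ω·-1.0000 = -0.8500
  v: GS value = (-5 - (-3)·-0.8500 - (-4)·1.5000) / (9) = -0.1722;  v ← (1−ω)·-2.0000 + ω·-0.1722 = -0.7205
  w: GS value = (1 - (-1)·-0.8500 - (4)·-0.7205) / (7) = 0.4331;  w ← (1−ω)·1.5000 + ω·0.4331 = 0.7532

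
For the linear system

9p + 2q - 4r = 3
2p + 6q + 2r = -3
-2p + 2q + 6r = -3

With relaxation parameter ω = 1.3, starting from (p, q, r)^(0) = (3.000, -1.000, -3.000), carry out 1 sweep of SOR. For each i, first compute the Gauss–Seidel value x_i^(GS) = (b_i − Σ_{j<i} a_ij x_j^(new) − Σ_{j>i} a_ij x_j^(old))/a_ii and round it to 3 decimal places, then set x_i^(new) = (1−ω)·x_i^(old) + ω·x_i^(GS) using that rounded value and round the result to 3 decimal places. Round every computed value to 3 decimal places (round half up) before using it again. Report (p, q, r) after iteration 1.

Iteration 1:
  p: GS value = (3 - (2)·-1.000 - (-4)·-3.000) / (9) = -0.778;  p ← (1−ω)·3.000 + ω·-0.778 = -1.911
  q: GS value = (-3 - (2)·-1.911 - (2)·-3.000) / (6) = 1.137;  q ← (1−ω)·-1.000 + ω·1.137 = 1.778
  r: GS value = (-3 - (-2)·-1.911 - (2)·1.778) / (6) = -1.730;  r ← (1−ω)·-3.000 + ω·-1.730 = -1.349

(-1.911, 1.778, -1.349)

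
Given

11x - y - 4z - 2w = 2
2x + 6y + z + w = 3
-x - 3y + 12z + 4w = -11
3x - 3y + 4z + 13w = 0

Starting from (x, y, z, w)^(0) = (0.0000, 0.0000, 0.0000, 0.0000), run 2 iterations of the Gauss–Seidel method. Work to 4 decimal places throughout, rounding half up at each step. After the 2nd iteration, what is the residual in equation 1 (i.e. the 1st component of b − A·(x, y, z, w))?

Iteration 1:
  x = (2 - (-1)·0.0000 - (-4)·0.0000 - (-2)·0.0000) / (11) = 0.1818
  y = (3 - (2)·0.1818 - (1)·0.0000 - (1)·0.0000) / (6) = 0.4394
  z = (-11 - (-1)·0.1818 - (-3)·0.4394 - (4)·0.0000) / (12) = -0.7917
  w = (0 - (3)·0.1818 - (-3)·0.4394 - (4)·-0.7917) / (13) = 0.3030
Iteration 2:
  x = (2 - (-1)·0.4394 - (-4)·-0.7917 - (-2)·0.3030) / (11) = -0.0110
  y = (3 - (2)·-0.0110 - (1)·-0.7917 - (1)·0.3030) / (6) = 0.5851
  z = (-11 - (-1)·-0.0110 - (-3)·0.5851 - (4)·0.3030) / (12) = -0.8723
  w = (0 - (3)·-0.0110 - (-3)·0.5851 - (4)·-0.8723) / (13) = 0.4060
Residual b − A·x = (0.0289, -0.0223, -0.4121, -0.0005)

0.0289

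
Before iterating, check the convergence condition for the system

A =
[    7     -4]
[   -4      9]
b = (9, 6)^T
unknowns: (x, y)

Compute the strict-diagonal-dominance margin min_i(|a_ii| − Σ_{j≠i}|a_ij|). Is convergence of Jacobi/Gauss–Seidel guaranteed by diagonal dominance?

3

row 1: |7| − (4) = 3
row 2: |9| − (4) = 5
minimum over rows = 3 → strictly diagonally dominant (convergence guaranteed)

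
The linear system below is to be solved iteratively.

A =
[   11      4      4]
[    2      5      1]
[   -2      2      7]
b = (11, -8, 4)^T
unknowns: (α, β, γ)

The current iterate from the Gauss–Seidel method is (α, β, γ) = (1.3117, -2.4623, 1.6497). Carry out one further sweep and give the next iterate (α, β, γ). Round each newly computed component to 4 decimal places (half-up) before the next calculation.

(1.2955, -2.4481, 1.6410)

One sweep:
  α = (11 - (4)·-2.4623 - (4)·1.6497) / (11) = 1.2955
  β = (-8 - (2)·1.2955 - (1)·1.6497) / (5) = -2.4481
  γ = (4 - (-2)·1.2955 - (2)·-2.4481) / (7) = 1.6410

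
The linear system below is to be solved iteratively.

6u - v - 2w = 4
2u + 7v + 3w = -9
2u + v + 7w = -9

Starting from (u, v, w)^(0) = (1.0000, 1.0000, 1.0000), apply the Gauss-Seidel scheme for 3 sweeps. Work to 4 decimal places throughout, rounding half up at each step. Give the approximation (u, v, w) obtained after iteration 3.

Iteration 1:
  u = (4 - (-1)·1.0000 - (-2)·1.0000) / (6) = 1.1667
  v = (-9 - (2)·1.1667 - (3)·1.0000) / (7) = -2.0476
  w = (-9 - (2)·1.1667 - (1)·-2.0476) / (7) = -1.3265
Iteration 2:
  u = (4 - (-1)·-2.0476 - (-2)·-1.3265) / (6) = -0.1168
  v = (-9 - (2)·-0.1168 - (3)·-1.3265) / (7) = -0.6838
  w = (-9 - (2)·-0.1168 - (1)·-0.6838) / (7) = -1.1547
Iteration 3:
  u = (4 - (-1)·-0.6838 - (-2)·-1.1547) / (6) = 0.1678
  v = (-9 - (2)·0.1678 - (3)·-1.1547) / (7) = -0.8388
  w = (-9 - (2)·0.1678 - (1)·-0.8388) / (7) = -1.2138

(0.1678, -0.8388, -1.2138)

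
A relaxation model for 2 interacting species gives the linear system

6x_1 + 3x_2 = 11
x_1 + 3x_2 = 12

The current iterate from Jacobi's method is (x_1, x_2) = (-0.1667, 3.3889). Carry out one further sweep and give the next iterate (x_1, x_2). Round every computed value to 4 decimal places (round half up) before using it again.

(0.1389, 4.0556)

One sweep:
  x_1 = (11 - (3)·3.3889) / (6) = 0.1389
  x_2 = (12 - (1)·-0.1667) / (3) = 4.0556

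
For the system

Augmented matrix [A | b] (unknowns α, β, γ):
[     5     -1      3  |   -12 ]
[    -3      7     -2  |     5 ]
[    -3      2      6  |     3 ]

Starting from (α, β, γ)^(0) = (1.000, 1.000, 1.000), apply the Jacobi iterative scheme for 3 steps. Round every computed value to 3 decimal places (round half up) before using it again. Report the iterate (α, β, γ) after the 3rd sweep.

Iteration 1:
  α = (-12 - (-1)·1.000 - (3)·1.000) / (5) = -2.800
  β = (5 - (-3)·1.000 - (-2)·1.000) / (7) = 1.429
  γ = (3 - (-3)·1.000 - (2)·1.000) / (6) = 0.667
Iteration 2:
  α = (-12 - (-1)·1.429 - (3)·0.667) / (5) = -2.514
  β = (5 - (-3)·-2.800 - (-2)·0.667) / (7) = -0.295
  γ = (3 - (-3)·-2.800 - (2)·1.429) / (6) = -1.376
Iteration 3:
  α = (-12 - (-1)·-0.295 - (3)·-1.376) / (5) = -1.633
  β = (5 - (-3)·-2.514 - (-2)·-1.376) / (7) = -0.756
  γ = (3 - (-3)·-2.514 - (2)·-0.295) / (6) = -0.659

(-1.633, -0.756, -0.659)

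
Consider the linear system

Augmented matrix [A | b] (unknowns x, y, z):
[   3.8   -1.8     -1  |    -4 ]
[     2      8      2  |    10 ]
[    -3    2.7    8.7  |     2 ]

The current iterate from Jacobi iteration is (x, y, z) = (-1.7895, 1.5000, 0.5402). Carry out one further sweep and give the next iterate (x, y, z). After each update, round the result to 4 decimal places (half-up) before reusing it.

One sweep:
  x = (-4 - (-1.8)·1.5000 - (-1)·0.5402) / (3.8) = -0.1999
  y = (10 - (2)·-1.7895 - (2)·0.5402) / (8) = 1.5623
  z = (2 - (-3)·-1.7895 - (2.7)·1.5000) / (8.7) = -0.8527

(-0.1999, 1.5623, -0.8527)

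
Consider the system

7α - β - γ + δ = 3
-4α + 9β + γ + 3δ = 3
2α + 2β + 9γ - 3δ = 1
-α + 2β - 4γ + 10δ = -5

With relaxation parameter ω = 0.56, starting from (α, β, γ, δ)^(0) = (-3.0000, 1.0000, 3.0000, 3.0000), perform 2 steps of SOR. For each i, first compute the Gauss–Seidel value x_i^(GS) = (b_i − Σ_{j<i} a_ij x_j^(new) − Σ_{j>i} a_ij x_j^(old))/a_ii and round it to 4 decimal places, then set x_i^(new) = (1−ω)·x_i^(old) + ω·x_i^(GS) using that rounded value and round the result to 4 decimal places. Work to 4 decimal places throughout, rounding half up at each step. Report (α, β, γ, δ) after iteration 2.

Iteration 1:
  α: GS value = (3 - (-1)·1.0000 - (-1)·3.0000 - (1)·3.0000) / (7) = 0.5714;  α ← (1−ω)·-3.0000 + ω·0.5714 = -1.0000
  β: GS value = (3 - (-4)·-1.0000 - (1)·3.0000 - (3)·3.0000) / (9) = -1.4444;  β ← (1−ω)·1.0000 + ω·-1.4444 = -0.3689
  γ: GS value = (1 - (2)·-1.0000 - (2)·-0.3689 - (-3)·3.0000) / (9) = 1.4153;  γ ← (1−ω)·3.0000 + ω·1.4153 = 2.1126
  δ: GS value = (-5 - (-1)·-1.0000 - (2)·-0.3689 - (-4)·2.1126) / (10) = 0.3188;  δ ← (1−ω)·3.0000 + ω·0.3188 = 1.4985
Iteration 2:
  α: GS value = (3 - (-1)·-0.3689 - (-1)·2.1126 - (1)·1.4985) / (7) = 0.4636;  α ← (1−ω)·-1.0000 + ω·0.4636 = -0.1804
  β: GS value = (3 - (-4)·-0.1804 - (1)·2.1126 - (3)·1.4985) / (9) = -0.4811;  β ← (1−ω)·-0.3689 + ω·-0.4811 = -0.4317
  γ: GS value = (1 - (2)·-0.1804 - (2)·-0.4317 - (-3)·1.4985) / (9) = 0.7466;  γ ← (1−ω)·2.1126 + ω·0.7466 = 1.3476
  δ: GS value = (-5 - (-1)·-0.1804 - (2)·-0.4317 - (-4)·1.3476) / (10) = 0.1073;  δ ← (1−ω)·1.4985 + ω·0.1073 = 0.7194

(-0.1804, -0.4317, 1.3476, 0.7194)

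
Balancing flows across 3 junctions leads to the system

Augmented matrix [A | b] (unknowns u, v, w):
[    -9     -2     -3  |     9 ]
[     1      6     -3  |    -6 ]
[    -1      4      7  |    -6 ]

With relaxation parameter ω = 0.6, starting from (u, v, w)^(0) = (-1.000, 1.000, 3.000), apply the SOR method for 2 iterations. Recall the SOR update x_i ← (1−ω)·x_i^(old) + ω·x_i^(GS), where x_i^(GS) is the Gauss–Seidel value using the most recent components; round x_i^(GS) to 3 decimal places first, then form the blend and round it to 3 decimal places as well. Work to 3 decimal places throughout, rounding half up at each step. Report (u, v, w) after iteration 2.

Iteration 1:
  u: GS value = (9 - (-2)·1.000 - (-3)·3.000) / (-9) = -2.222;  u ← (1−ω)·-1.000 + ω·-2.222 = -1.733
  v: GS value = (-6 - (1)·-1.733 - (-3)·3.000) / (6) = 0.789;  v ← (1−ω)·1.000 + ω·0.789 = 0.873
  w: GS value = (-6 - (-1)·-1.733 - (4)·0.873) / (7) = -1.604;  w ← (1−ω)·3.000 + ω·-1.604 = 0.238
Iteration 2:
  u: GS value = (9 - (-2)·0.873 - (-3)·0.238) / (-9) = -1.273;  u ← (1−ω)·-1.733 + ω·-1.273 = -1.457
  v: GS value = (-6 - (1)·-1.457 - (-3)·0.238) / (6) = -0.638;  v ← (1−ω)·0.873 + ω·-0.638 = -0.034
  w: GS value = (-6 - (-1)·-1.457 - (4)·-0.034) / (7) = -1.046;  w ← (1−ω)·0.238 + ω·-1.046 = -0.532

(-1.457, -0.034, -0.532)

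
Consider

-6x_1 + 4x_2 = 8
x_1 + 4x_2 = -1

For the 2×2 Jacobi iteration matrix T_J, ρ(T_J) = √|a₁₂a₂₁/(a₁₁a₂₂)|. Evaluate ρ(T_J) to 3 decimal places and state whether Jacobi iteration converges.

0.408

a₁₂a₂₁/(a₁₁a₂₂) = (4)·(1) / ((-6)·(4)) = -0.166667
ρ = √|-0.166667| = √0.166667 = 0.408
ρ < 1, so Jacobi converges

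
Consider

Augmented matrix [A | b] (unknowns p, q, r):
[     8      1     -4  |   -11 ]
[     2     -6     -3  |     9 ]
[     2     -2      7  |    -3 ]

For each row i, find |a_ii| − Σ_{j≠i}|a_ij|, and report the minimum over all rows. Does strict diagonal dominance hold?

row 1: |8| − (1+4) = 3
row 2: |-6| − (2+3) = 1
row 3: |7| − (2+2) = 3
minimum over rows = 1 → strictly diagonally dominant (convergence guaranteed)

1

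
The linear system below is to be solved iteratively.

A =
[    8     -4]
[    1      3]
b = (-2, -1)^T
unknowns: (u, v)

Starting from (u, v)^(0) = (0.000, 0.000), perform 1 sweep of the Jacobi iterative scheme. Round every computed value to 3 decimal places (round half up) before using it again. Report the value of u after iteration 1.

-0.250

Iteration 1:
  u = (-2 - (-4)·0.000) / (8) = -0.250
  v = (-1 - (1)·0.000) / (3) = -0.333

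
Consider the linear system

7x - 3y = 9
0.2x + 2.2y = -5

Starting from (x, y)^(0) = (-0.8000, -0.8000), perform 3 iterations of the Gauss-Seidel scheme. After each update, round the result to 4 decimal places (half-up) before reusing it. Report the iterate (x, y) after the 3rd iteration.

(0.3010, -2.3001)

Iteration 1:
  x = (9 - (-3)·-0.8000) / (7) = 0.9429
  y = (-5 - (0.2)·0.9429) / (2.2) = -2.3584
Iteration 2:
  x = (9 - (-3)·-2.3584) / (7) = 0.2750
  y = (-5 - (0.2)·0.2750) / (2.2) = -2.2977
Iteration 3:
  x = (9 - (-3)·-2.2977) / (7) = 0.3010
  y = (-5 - (0.2)·0.3010) / (2.2) = -2.3001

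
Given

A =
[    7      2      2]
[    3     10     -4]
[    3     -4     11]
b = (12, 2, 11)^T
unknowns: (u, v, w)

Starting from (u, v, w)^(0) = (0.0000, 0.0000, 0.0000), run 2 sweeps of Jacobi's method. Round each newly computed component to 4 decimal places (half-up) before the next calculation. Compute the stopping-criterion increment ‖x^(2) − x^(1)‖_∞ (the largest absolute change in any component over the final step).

Iteration 1:
  u = (12 - (2)·0.0000 - (2)·0.0000) / (7) = 1.7143
  v = (2 - (3)·0.0000 - (-4)·0.0000) / (10) = 0.2000
  w = (11 - (3)·0.0000 - (-4)·0.0000) / (11) = 1.0000
Iteration 2:
  u = (12 - (2)·0.2000 - (2)·1.0000) / (7) = 1.3714
  v = (2 - (3)·1.7143 - (-4)·1.0000) / (10) = 0.0857
  w = (11 - (3)·1.7143 - (-4)·0.2000) / (11) = 0.6052
Change: (-0.3429, -0.1143, -0.3948) → max |·| = 0.3948

0.3948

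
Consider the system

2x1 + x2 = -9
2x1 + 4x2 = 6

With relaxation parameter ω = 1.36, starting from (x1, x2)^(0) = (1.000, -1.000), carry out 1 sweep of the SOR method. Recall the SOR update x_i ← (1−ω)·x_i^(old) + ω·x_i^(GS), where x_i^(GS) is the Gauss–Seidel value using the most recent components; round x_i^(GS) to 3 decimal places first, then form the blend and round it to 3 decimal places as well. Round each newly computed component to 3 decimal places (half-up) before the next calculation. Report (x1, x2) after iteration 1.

(-5.800, 6.344)

Iteration 1:
  x1: GS value = (-9 - (1)·-1.000) / (2) = -4.000;  x1 ← (1−ω)·1.000 + ω·-4.000 = -5.800
  x2: GS value = (6 - (2)·-5.800) / (4) = 4.400;  x2 ← (1−ω)·-1.000 + ω·4.400 = 6.344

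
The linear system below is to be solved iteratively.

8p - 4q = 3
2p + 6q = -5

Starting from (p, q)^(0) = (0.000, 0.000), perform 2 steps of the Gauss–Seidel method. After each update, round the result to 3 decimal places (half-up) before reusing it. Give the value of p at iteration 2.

-0.104

Iteration 1:
  p = (3 - (-4)·0.000) / (8) = 0.375
  q = (-5 - (2)·0.375) / (6) = -0.958
Iteration 2:
  p = (3 - (-4)·-0.958) / (8) = -0.104
  q = (-5 - (2)·-0.104) / (6) = -0.799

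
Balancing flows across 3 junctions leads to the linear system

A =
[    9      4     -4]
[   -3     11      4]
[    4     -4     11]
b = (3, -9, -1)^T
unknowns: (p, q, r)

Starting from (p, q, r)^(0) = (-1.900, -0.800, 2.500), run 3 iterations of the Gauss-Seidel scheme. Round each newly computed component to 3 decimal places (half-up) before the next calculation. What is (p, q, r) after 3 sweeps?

(0.317, -0.614, -0.429)

Iteration 1:
  p = (3 - (4)·-0.800 - (-4)·2.500) / (9) = 1.800
  q = (-9 - (-3)·1.800 - (4)·2.500) / (11) = -1.236
  r = (-1 - (4)·1.800 - (-4)·-1.236) / (11) = -1.195
Iteration 2:
  p = (3 - (4)·-1.236 - (-4)·-1.195) / (9) = 0.352
  q = (-9 - (-3)·0.352 - (4)·-1.195) / (11) = -0.288
  r = (-1 - (4)·0.352 - (-4)·-0.288) / (11) = -0.324
Iteration 3:
  p = (3 - (4)·-0.288 - (-4)·-0.324) / (9) = 0.317
  q = (-9 - (-3)·0.317 - (4)·-0.324) / (11) = -0.614
  r = (-1 - (4)·0.317 - (-4)·-0.614) / (11) = -0.429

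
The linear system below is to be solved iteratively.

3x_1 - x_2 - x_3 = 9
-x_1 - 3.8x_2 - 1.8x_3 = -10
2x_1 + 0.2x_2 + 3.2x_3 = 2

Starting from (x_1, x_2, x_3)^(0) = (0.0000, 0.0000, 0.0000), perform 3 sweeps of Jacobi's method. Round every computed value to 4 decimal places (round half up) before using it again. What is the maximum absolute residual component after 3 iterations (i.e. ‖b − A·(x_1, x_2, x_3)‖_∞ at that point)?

Iteration 1:
  x_1 = (9 - (-1)·0.0000 - (-1)·0.0000) / (3) = 3.0000
  x_2 = (-10 - (-1)·0.0000 - (-1.8)·0.0000) / (-3.8) = 2.6316
  x_3 = (2 - (2)·0.0000 - (0.2)·0.0000) / (3.2) = 0.6250
Iteration 2:
  x_1 = (9 - (-1)·2.6316 - (-1)·0.6250) / (3) = 4.0855
  x_2 = (-10 - (-1)·3.0000 - (-1.8)·0.6250) / (-3.8) = 1.5461
  x_3 = (2 - (2)·3.0000 - (0.2)·2.6316) / (3.2) = -1.4145
Iteration 3:
  x_1 = (9 - (-1)·1.5461 - (-1)·-1.4145) / (3) = 3.0439
  x_2 = (-10 - (-1)·4.0855 - (-1.8)·-1.4145) / (-3.8) = 2.2265
  x_3 = (2 - (2)·4.0855 - (0.2)·1.5461) / (3.2) = -2.0251
Residual b − A·x = (0.0697, -2.1406, 1.9472); ∞-norm = 2.1406

2.1406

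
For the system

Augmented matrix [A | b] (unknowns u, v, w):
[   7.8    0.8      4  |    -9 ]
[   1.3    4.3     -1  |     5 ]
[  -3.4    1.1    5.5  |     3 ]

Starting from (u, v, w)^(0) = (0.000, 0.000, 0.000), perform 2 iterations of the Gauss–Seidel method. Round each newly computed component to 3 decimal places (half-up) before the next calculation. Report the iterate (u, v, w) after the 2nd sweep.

Iteration 1:
  u = (-9 - (0.8)·0.000 - (4)·0.000) / (7.8) = -1.154
  v = (5 - (1.3)·-1.154 - (-1)·0.000) / (4.3) = 1.512
  w = (3 - (-3.4)·-1.154 - (1.1)·1.512) / (5.5) = -0.470
Iteration 2:
  u = (-9 - (0.8)·1.512 - (4)·-0.470) / (7.8) = -1.068
  v = (5 - (1.3)·-1.068 - (-1)·-0.470) / (4.3) = 1.376
  w = (3 - (-3.4)·-1.068 - (1.1)·1.376) / (5.5) = -0.390

(-1.068, 1.376, -0.390)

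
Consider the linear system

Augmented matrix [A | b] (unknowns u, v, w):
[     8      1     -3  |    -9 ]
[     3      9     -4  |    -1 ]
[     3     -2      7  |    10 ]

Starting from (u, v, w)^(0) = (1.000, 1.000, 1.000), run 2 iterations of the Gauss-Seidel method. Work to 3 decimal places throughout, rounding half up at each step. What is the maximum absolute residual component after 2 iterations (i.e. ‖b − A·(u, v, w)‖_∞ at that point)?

0.576

Iteration 1:
  u = (-9 - (1)·1.000 - (-3)·1.000) / (8) = -0.875
  v = (-1 - (3)·-0.875 - (-4)·1.000) / (9) = 0.625
  w = (10 - (3)·-0.875 - (-2)·0.625) / (7) = 1.982
Iteration 2:
  u = (-9 - (1)·0.625 - (-3)·1.982) / (8) = -0.460
  v = (-1 - (3)·-0.460 - (-4)·1.982) / (9) = 0.923
  w = (10 - (3)·-0.460 - (-2)·0.923) / (7) = 1.889
Residual b − A·x = (-0.576, -0.371, 0.003); ∞-norm = 0.576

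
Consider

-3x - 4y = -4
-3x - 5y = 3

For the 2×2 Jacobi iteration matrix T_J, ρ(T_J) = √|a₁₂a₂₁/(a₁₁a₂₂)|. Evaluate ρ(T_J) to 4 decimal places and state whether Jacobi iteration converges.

a₁₂a₂₁/(a₁₁a₂₂) = (-4)·(-3) / ((-3)·(-5)) = 0.800000
ρ = √|0.800000| = √0.800000 = 0.8944
ρ < 1, so Jacobi converges

0.8944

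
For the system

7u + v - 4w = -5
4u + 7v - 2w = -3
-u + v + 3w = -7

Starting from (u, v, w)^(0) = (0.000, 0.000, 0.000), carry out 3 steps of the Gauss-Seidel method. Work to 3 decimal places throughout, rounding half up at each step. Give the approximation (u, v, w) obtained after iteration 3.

(-2.489, 0.112, -3.200)

Iteration 1:
  u = (-5 - (1)·0.000 - (-4)·0.000) / (7) = -0.714
  v = (-3 - (4)·-0.714 - (-2)·0.000) / (7) = -0.021
  w = (-7 - (-1)·-0.714 - (1)·-0.021) / (3) = -2.564
Iteration 2:
  u = (-5 - (1)·-0.021 - (-4)·-2.564) / (7) = -2.176
  v = (-3 - (4)·-2.176 - (-2)·-2.564) / (7) = 0.082
  w = (-7 - (-1)·-2.176 - (1)·0.082) / (3) = -3.086
Iteration 3:
  u = (-5 - (1)·0.082 - (-4)·-3.086) / (7) = -2.489
  v = (-3 - (4)·-2.489 - (-2)·-3.086) / (7) = 0.112
  w = (-7 - (-1)·-2.489 - (1)·0.112) / (3) = -3.200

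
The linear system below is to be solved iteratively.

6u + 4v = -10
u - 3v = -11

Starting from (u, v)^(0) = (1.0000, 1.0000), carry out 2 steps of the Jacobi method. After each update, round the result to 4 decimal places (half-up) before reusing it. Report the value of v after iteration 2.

Iteration 1:
  u = (-10 - (4)·1.0000) / (6) = -2.3333
  v = (-11 - (1)·1.0000) / (-3) = 4.0000
Iteration 2:
  u = (-10 - (4)·4.0000) / (6) = -4.3333
  v = (-11 - (1)·-2.3333) / (-3) = 2.8889

2.8889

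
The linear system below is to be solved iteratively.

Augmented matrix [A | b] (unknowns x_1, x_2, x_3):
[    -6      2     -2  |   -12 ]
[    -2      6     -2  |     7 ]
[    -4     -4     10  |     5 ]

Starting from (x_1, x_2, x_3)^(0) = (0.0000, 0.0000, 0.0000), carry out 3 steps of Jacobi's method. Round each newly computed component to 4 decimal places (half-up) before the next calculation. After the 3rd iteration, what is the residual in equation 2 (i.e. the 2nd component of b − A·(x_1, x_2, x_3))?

0.5556

Iteration 1:
  x_1 = (-12 - (2)·0.0000 - (-2)·0.0000) / (-6) = 2.0000
  x_2 = (7 - (-2)·0.0000 - (-2)·0.0000) / (6) = 1.1667
  x_3 = (5 - (-4)·0.0000 - (-4)·0.0000) / (10) = 0.5000
Iteration 2:
  x_1 = (-12 - (2)·1.1667 - (-2)·0.5000) / (-6) = 2.2222
  x_2 = (7 - (-2)·2.0000 - (-2)·0.5000) / (6) = 2.0000
  x_3 = (5 - (-4)·2.0000 - (-4)·1.1667) / (10) = 1.7667
Iteration 3:
  x_1 = (-12 - (2)·2.0000 - (-2)·1.7667) / (-6) = 2.0778
  x_2 = (7 - (-2)·2.2222 - (-2)·1.7667) / (6) = 2.4963
  x_3 = (5 - (-4)·2.2222 - (-4)·2.0000) / (10) = 2.1889
Residual b − A·x = (-0.1480, 0.5556, 1.4074)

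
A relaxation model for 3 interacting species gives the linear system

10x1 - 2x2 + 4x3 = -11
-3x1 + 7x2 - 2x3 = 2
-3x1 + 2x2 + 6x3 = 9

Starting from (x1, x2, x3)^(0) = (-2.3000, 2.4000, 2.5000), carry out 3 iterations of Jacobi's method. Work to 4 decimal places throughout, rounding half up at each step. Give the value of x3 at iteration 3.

Iteration 1:
  x1 = (-11 - (-2)·2.4000 - (4)·2.5000) / (10) = -1.6200
  x2 = (2 - (-3)·-2.3000 - (-2)·2.5000) / (7) = 0.0143
  x3 = (9 - (-3)·-2.3000 - (2)·2.4000) / (6) = -0.4500
Iteration 2:
  x1 = (-11 - (-2)·0.0143 - (4)·-0.4500) / (10) = -0.9171
  x2 = (2 - (-3)·-1.6200 - (-2)·-0.4500) / (7) = -0.5371
  x3 = (9 - (-3)·-1.6200 - (2)·0.0143) / (6) = 0.6852
Iteration 3:
  x1 = (-11 - (-2)·-0.5371 - (4)·0.6852) / (10) = -1.4815
  x2 = (2 - (-3)·-0.9171 - (-2)·0.6852) / (7) = 0.0884
  x3 = (9 - (-3)·-0.9171 - (2)·-0.5371) / (6) = 1.2205

1.2205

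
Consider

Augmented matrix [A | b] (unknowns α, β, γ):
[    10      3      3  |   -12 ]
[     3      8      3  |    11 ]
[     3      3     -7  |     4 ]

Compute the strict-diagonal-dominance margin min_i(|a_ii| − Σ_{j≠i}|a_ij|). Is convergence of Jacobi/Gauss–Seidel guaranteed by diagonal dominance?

row 1: |10| − (3+3) = 4
row 2: |8| − (3+3) = 2
row 3: |-7| − (3+3) = 1
minimum over rows = 1 → strictly diagonally dominant (convergence guaranteed)

1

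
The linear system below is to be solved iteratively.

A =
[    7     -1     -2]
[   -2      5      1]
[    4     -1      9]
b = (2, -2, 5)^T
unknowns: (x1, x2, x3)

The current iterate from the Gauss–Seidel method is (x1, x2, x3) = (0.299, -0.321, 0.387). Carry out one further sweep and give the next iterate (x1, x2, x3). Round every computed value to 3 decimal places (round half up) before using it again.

(0.350, -0.337, 0.363)

One sweep:
  x1 = (2 - (-1)·-0.321 - (-2)·0.387) / (7) = 0.350
  x2 = (-2 - (-2)·0.350 - (1)·0.387) / (5) = -0.337
  x3 = (5 - (4)·0.350 - (-1)·-0.337) / (9) = 0.363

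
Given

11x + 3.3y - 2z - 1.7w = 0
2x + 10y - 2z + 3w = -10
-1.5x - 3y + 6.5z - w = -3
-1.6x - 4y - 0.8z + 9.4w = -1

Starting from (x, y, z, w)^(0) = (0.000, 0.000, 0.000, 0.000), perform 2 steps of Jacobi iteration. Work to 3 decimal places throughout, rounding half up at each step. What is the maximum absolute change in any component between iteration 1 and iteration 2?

0.477

Iteration 1:
  x = (0 - (3.3)·0.000 - (-2)·0.000 - (-1.7)·0.000) / (11) = 0.000
  y = (-10 - (2)·0.000 - (-2)·0.000 - (3)·0.000) / (10) = -1.000
  z = (-3 - (-1.5)·0.000 - (-3)·0.000 - (-1)·0.000) / (6.5) = -0.462
  w = (-1 - (-1.6)·0.000 - (-4)·0.000 - (-0.8)·0.000) / (9.4) = -0.106
Iteration 2:
  x = (0 - (3.3)·-1.000 - (-2)·-0.462 - (-1.7)·-0.106) / (11) = 0.200
  y = (-10 - (2)·0.000 - (-2)·-0.462 - (3)·-0.106) / (10) = -1.061
  z = (-3 - (-1.5)·0.000 - (-3)·-1.000 - (-1)·-0.106) / (6.5) = -0.939
  w = (-1 - (-1.6)·0.000 - (-4)·-1.000 - (-0.8)·-0.462) / (9.4) = -0.571
Change: (0.200, -0.061, -0.477, -0.465) → max |·| = 0.477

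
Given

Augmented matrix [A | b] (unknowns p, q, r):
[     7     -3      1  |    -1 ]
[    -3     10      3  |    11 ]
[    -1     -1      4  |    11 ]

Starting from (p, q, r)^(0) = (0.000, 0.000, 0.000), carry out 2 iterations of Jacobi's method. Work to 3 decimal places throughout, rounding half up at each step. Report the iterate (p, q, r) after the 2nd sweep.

Iteration 1:
  p = (-1 - (-3)·0.000 - (1)·0.000) / (7) = -0.143
  q = (11 - (-3)·0.000 - (3)·0.000) / (10) = 1.100
  r = (11 - (-1)·0.000 - (-1)·0.000) / (4) = 2.750
Iteration 2:
  p = (-1 - (-3)·1.100 - (1)·2.750) / (7) = -0.064
  q = (11 - (-3)·-0.143 - (3)·2.750) / (10) = 0.232
  r = (11 - (-1)·-0.143 - (-1)·1.100) / (4) = 2.989

(-0.064, 0.232, 2.989)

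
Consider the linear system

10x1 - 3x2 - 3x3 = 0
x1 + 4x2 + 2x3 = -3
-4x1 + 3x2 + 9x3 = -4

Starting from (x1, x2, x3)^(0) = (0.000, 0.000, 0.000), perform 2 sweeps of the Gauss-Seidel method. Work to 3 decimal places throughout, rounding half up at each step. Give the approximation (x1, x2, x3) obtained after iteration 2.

(-0.283, -0.582, -0.376)

Iteration 1:
  x1 = (0 - (-3)·0.000 - (-3)·0.000) / (10) = 0.000
  x2 = (-3 - (1)·0.000 - (2)·0.000) / (4) = -0.750
  x3 = (-4 - (-4)·0.000 - (3)·-0.750) / (9) = -0.194
Iteration 2:
  x1 = (0 - (-3)·-0.750 - (-3)·-0.194) / (10) = -0.283
  x2 = (-3 - (1)·-0.283 - (2)·-0.194) / (4) = -0.582
  x3 = (-4 - (-4)·-0.283 - (3)·-0.582) / (9) = -0.376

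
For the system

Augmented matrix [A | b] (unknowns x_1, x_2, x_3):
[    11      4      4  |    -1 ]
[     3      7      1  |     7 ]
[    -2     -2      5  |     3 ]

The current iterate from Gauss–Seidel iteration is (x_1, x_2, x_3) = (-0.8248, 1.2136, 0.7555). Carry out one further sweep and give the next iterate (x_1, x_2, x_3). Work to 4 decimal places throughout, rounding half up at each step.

One sweep:
  x_1 = (-1 - (4)·1.2136 - (4)·0.7555) / (11) = -0.8069
  x_2 = (7 - (3)·-0.8069 - (1)·0.7555) / (7) = 1.2379
  x_3 = (3 - (-2)·-0.8069 - (-2)·1.2379) / (5) = 0.7724

(-0.8069, 1.2379, 0.7724)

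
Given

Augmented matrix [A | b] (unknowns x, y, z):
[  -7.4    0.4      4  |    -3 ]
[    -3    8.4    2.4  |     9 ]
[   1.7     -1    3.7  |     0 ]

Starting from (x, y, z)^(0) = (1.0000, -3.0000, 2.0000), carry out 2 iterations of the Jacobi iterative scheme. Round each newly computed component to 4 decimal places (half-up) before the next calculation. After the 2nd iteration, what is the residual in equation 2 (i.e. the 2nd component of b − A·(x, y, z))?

Iteration 1:
  x = (-3 - (0.4)·-3.0000 - (4)·2.0000) / (-7.4) = 1.3243
  y = (9 - (-3)·1.0000 - (2.4)·2.0000) / (8.4) = 0.8571
  z = (0 - (1.7)·1.0000 - (-1)·-3.0000) / (3.7) = -1.2703
Iteration 2:
  x = (-3 - (0.4)·0.8571 - (4)·-1.2703) / (-7.4) = -0.2349
  y = (9 - (-3)·1.3243 - (2.4)·-1.2703) / (8.4) = 1.9073
  z = (0 - (1.7)·1.3243 - (-1)·0.8571) / (3.7) = -0.3768
Residual b − A·x = (-3.9940, -6.8217, 3.7008)

-6.8217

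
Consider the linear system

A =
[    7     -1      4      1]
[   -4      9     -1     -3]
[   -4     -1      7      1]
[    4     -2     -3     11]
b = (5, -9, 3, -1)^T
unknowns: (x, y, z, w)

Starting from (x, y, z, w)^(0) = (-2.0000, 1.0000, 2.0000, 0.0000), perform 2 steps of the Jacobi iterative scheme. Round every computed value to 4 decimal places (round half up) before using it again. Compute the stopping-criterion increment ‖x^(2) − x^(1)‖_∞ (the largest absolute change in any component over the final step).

Iteration 1:
  x = (5 - (-1)·1.0000 - (4)·2.0000 - (1)·0.0000) / (7) = -0.2857
  y = (-9 - (-4)·-2.0000 - (-1)·2.0000 - (-3)·0.0000) / (9) = -1.6667
  z = (3 - (-4)·-2.0000 - (-1)·1.0000 - (1)·0.0000) / (7) = -0.5714
  w = (-1 - (4)·-2.0000 - (-2)·1.0000 - (-3)·2.0000) / (11) = 1.3636
Iteration 2:
  x = (5 - (-1)·-1.6667 - (4)·-0.5714 - (1)·1.3636) / (7) = 0.6079
  y = (-9 - (-4)·-0.2857 - (-1)·-0.5714 - (-3)·1.3636) / (9) = -0.7359
  z = (3 - (-4)·-0.2857 - (-1)·-1.6667 - (1)·1.3636) / (7) = -0.1676
  w = (-1 - (4)·-0.2857 - (-2)·-1.6667 - (-3)·-0.5714) / (11) = -0.4459
Change: (0.8936, 0.9308, 0.4038, -1.8095) → max |·| = 1.8095

1.8095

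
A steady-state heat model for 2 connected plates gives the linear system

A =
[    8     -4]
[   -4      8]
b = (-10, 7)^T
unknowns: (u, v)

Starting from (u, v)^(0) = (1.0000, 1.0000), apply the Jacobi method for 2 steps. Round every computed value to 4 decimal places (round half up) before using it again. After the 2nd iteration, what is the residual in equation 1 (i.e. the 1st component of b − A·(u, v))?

-3.5000

Iteration 1:
  u = (-10 - (-4)·1.0000) / (8) = -0.7500
  v = (7 - (-4)·1.0000) / (8) = 1.3750
Iteration 2:
  u = (-10 - (-4)·1.3750) / (8) = -0.5625
  v = (7 - (-4)·-0.7500) / (8) = 0.5000
Residual b − A·x = (-3.5000, 0.7500)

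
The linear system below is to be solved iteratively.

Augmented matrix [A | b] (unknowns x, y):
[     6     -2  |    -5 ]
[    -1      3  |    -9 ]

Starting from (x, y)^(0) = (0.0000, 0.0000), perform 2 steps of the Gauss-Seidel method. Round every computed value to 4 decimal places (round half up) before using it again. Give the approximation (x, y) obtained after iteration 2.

(-1.9259, -3.6420)

Iteration 1:
  x = (-5 - (-2)·0.0000) / (6) = -0.8333
  y = (-9 - (-1)·-0.8333) / (3) = -3.2778
Iteration 2:
  x = (-5 - (-2)·-3.2778) / (6) = -1.9259
  y = (-9 - (-1)·-1.9259) / (3) = -3.6420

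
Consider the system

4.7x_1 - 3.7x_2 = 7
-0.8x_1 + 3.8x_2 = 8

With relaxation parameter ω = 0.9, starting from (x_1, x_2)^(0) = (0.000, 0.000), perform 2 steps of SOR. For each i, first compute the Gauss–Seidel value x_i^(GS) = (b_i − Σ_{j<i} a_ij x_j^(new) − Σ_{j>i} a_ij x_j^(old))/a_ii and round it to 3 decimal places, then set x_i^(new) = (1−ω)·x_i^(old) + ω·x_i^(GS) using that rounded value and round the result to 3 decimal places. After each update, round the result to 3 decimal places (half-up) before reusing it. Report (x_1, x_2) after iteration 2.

(2.996, 2.677)

Iteration 1:
  x_1: GS value = (7 - (-3.7)·0.000) / (4.7) = 1.489;  x_1 ← (1−ω)·0.000 + ω·1.489 = 1.340
  x_2: GS value = (8 - (-0.8)·1.340) / (3.8) = 2.387;  x_2 ← (1−ω)·0.000 + ω·2.387 = 2.148
Iteration 2:
  x_1: GS value = (7 - (-3.7)·2.148) / (4.7) = 3.180;  x_1 ← (1−ω)·1.340 + ω·3.180 = 2.996
  x_2: GS value = (8 - (-0.8)·2.996) / (3.8) = 2.736;  x_2 ← (1−ω)·2.148 + ω·2.736 = 2.677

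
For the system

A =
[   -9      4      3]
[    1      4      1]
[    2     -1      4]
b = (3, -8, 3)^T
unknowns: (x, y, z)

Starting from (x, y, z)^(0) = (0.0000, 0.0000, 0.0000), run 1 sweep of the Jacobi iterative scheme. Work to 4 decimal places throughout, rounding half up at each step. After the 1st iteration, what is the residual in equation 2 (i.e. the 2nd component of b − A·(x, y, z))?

-0.4167

Iteration 1:
  x = (3 - (4)·0.0000 - (3)·0.0000) / (-9) = -0.3333
  y = (-8 - (1)·0.0000 - (1)·0.0000) / (4) = -2.0000
  z = (3 - (2)·0.0000 - (-1)·0.0000) / (4) = 0.7500
Residual b − A·x = (5.7503, -0.4167, -1.3334)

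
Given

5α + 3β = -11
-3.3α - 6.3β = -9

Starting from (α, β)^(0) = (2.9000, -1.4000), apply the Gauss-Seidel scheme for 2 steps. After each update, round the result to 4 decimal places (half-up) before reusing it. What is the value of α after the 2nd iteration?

Iteration 1:
  α = (-11 - (3)·-1.4000) / (5) = -1.3600
  β = (-9 - (-3.3)·-1.3600) / (-6.3) = 2.1410
Iteration 2:
  α = (-11 - (3)·2.1410) / (5) = -3.4846
  β = (-9 - (-3.3)·-3.4846) / (-6.3) = 3.2538

-3.4846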